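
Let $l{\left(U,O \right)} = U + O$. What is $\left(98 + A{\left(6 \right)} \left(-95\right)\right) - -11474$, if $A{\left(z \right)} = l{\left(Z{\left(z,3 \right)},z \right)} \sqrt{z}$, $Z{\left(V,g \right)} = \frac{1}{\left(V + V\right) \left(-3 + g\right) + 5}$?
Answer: $11572 - 589 \sqrt{6} \approx 10129.0$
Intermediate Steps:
$Z{\left(V,g \right)} = \frac{1}{5 + 2 V \left(-3 + g\right)}$ ($Z{\left(V,g \right)} = \frac{1}{2 V \left(-3 + g\right) + 5} = \frac{1}{5 + 2 V \left(-3 + g\right)}$)
$l{\left(U,O \right)} = O + U$
$A{\left(z \right)} = \sqrt{z} \left(\frac{1}{5} + z\right)$ ($A{\left(z \right)} = \left(z + \frac{1}{5 - 6 z + 2 z 3}\right) \sqrt{z} = \left(z + \frac{1}{5 - 6 z + 6 z}\right) \sqrt{z} = \left(z + \frac{1}{5}\right) \sqrt{z} = \left(\frac{1}{5} + z\right) \sqrt{z} = \sqrt{z} \left(\frac{1}{5} + z\right)$)
$\left(98 + A{\left(6 \right)} \left(-95\right)\right) - -11474 = \left(98 + \sqrt{6} \left(\frac{1}{5} + 6\right) \left(-95\right)\right) - -11474 = \left(98 + \sqrt{6} \cdot \frac{31}{5} \left(-95\right)\right) + 11474 = \left(98 + \frac{31 \sqrt{6}}{5} \left(-95\right)\right) + 11474 = \left(98 - 589 \sqrt{6}\right) + 11474 = 11572 - 589 \sqrt{6}$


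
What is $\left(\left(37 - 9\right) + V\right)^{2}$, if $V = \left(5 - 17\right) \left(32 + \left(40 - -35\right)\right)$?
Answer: $1577536$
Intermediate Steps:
$V = -1284$ ($V = - 12 \left(32 + \left(40 + 35\right)\right) = - 12 \left(32 + 75\right) = \left(-12\right) 107 = -1284$)
$\left(\left(37 - 9\right) + V\right)^{2} = \left(\left(37 - 9\right) - 1284\right)^{2} = \left(28 - 1284\right)^{2} = \left(-1256\right)^{2} = 1577536$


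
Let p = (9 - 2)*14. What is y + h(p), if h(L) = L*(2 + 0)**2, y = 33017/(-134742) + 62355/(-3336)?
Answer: 27948624697/74916552 ≈ 373.06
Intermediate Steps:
y = -1418663687/74916552 (y = 33017*(-1/134742) + 62355*(-1/3336) = -33017/134742 - 20785/1112 = -1418663687/74916552 ≈ -18.937)
p = 98 (p = 7*14 = 98)
h(L) = 4*L (h(L) = L*2**2 = L*4 = 4*L)
y + h(p) = -1418663687/74916552 + 4*98 = -1418663687/74916552 + 392 = 27948624697/74916552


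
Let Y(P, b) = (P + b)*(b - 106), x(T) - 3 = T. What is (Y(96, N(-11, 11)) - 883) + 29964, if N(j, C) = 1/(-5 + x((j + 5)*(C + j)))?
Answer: 75641/4 ≈ 18910.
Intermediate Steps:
x(T) = 3 + T
N(j, C) = 1/(-2 + (5 + j)*(C + j)) (N(j, C) = 1/(-5 + (3 + (j + 5)*(C + j))) = 1/(-5 + (3 + (5 + j)*(C + j))) = 1/(-2 + (5 + j)*(C + j)))
Y(P, b) = (-106 + b)*(P + b) (Y(P, b) = (P + b)*(-106 + b) = (-106 + b)*(P + b))
(Y(96, N(-11, 11)) - 883) + 29964 = (((1/(-2 + (-11)² + 5*11 + 5*(-11) + 11*(-11)))² - 106*96 - 106/(-2 + (-11)² + 5*11 + 5*(-11) + 11*(-11)) + 96/(-2 + (-11)² + 5*11 + 5*(-11) + 11*(-11))) - 883) + 29964 = (((1/(-2 + 121 + 55 - 55 - 121))² - 10176 - 106/(-2 + 121 + 55 - 55 - 121) + 96/(-2 + 121 + 55 - 55 - 121)) - 883) + 29964 = (((1/(-2))² - 10176 - 106/(-2) + 96/(-2)) - 883) + 29964 = (((-½)² - 10176 - 106*(-½) + 96*(-½)) - 883) + 29964 = ((¼ - 10176 + 53 - 48) - 883) + 29964 = (-40683/4 - 883) + 29964 = -44215/4 + 29964 = 75641/4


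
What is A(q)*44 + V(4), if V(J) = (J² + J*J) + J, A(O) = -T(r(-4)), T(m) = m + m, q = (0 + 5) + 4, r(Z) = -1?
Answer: 124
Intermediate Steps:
q = 9 (q = 5 + 4 = 9)
T(m) = 2*m
A(O) = 2 (A(O) = -2*(-1) = -1*(-2) = 2)
V(J) = J + 2*J² (V(J) = (J² + J²) + J = 2*J² + J = J + 2*J²)
A(q)*44 + V(4) = 2*44 + 4*(1 + 2*4) = 88 + 4*(1 + 8) = 88 + 4*9 = 88 + 36 = 124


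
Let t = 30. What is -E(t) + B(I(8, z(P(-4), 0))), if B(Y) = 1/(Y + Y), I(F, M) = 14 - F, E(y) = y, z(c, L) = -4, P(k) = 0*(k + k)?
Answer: -359/12 ≈ -29.917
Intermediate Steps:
P(k) = 0 (P(k) = 0*(2*k) = 0)
B(Y) = 1/(2*Y)
-E(t) + B(I(8, z(P(-4), 0))) = -1*30 + 1/(2*(14 - 1*8)) = -30 + 1/(2*(14 - 8)) = -30 + (½)/6 = -30 + (½)*(⅙) = -30 + 1/12 = -359/12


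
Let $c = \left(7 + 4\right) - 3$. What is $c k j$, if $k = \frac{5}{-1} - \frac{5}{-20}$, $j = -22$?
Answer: $836$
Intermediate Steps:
$c = 8$ ($c = 11 - 3 = 8$)
$k = - \frac{19}{4}$ ($k = 5 \left(-1\right) - - \frac{1}{4} = -5 + \frac{1}{4} = - \frac{19}{4} \approx -4.75$)
$c k j = 8 \left(- \frac{19}{4}\right) \left(-22\right) = \left(-38\right) \left(-22\right) = 836$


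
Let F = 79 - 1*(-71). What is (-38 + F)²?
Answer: 12544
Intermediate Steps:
F = 150 (F = 79 + 71 = 150)
(-38 + F)² = (-38 + 150)² = 112² = 12544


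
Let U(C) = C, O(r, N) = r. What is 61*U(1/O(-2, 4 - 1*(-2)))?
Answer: -61/2 ≈ -30.500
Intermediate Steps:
61*U(1/O(-2, 4 - 1*(-2))) = 61/(-2) = 61*(-½) = -61/2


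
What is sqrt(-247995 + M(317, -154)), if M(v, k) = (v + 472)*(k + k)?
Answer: I*sqrt(491007) ≈ 700.72*I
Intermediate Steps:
M(v, k) = 2*k*(472 + v) (M(v, k) = (472 + v)*(2*k) = 2*k*(472 + v))
sqrt(-247995 + M(317, -154)) = sqrt(-247995 + 2*(-154)*(472 + 317)) = sqrt(-247995 + 2*(-154)*789) = sqrt(-247995 - 243012) = sqrt(-491007) = I*sqrt(491007)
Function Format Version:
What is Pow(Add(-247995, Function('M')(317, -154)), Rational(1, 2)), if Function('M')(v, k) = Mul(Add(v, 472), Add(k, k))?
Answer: Mul(I, Pow(491007, Rational(1, 2))) ≈ Mul(700.72, I)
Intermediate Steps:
Function('M')(v, k) = Mul(2, k, Add(472, v)) (Function('M')(v, k) = Mul(Add(472, v), Mul(2, k)) = Mul(2, k, Add(472, v)))
Pow(Add(-247995, Function('M')(317, -154)), Rational(1, 2)) = Pow(Add(-247995, Mul(2, -154, Add(472, 317))), Rational(1, 2)) = Pow(Add(-247995, Mul(2, -154, 789)), Rational(1, 2)) = Pow(Add(-247995, -243012), Rational(1, 2)) = Pow(-491007, Rational(1, 2)) = Mul(I, Pow(491007, Rational(1, 2)))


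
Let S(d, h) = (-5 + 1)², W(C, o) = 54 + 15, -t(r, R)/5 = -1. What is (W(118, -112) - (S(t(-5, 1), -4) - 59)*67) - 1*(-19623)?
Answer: 22573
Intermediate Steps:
t(r, R) = 5 (t(r, R) = -5*(-1) = 5)
W(C, o) = 69
S(d, h) = 16 (S(d, h) = (-4)² = 16)
(W(118, -112) - (S(t(-5, 1), -4) - 59)*67) - 1*(-19623) = (69 - (16 - 59)*67) - 1*(-19623) = (69 - (-43)*67) + 19623 = (69 - 1*(-2881)) + 19623 = (69 + 2881) + 19623 = 2950 + 19623 = 22573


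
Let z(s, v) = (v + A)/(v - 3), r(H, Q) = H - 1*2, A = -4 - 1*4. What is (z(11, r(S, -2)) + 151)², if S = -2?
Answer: 1142761/49 ≈ 23322.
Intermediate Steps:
A = -8 (A = -4 - 4 = -8)
r(H, Q) = -2 + H (r(H, Q) = H - 2 = -2 + H)
z(s, v) = (-8 + v)/(-3 + v) (z(s, v) = (v - 8)/(v - 3) = (-8 + v)/(-3 + v))
(z(11, r(S, -2)) + 151)² = ((-8 + (-2 - 2))/(-3 + (-2 - 2)) + 151)² = ((-8 - 4)/(-3 - 4) + 151)² = (-12/(-7) + 151)² = (-⅐*(-12) + 151)² = (12/7 + 151)² = (1069/7)² = 1142761/49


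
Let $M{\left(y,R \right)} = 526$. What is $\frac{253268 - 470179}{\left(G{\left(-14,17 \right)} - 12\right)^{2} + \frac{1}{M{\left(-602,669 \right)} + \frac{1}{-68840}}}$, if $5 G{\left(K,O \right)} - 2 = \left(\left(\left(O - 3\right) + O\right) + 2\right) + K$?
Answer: $- \frac{196357809683225}{55076886119} \approx -3565.2$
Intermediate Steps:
$G{\left(K,O \right)} = \frac{1}{5} + \frac{K}{5} + \frac{2 O}{5}$ ($G{\left(K,O \right)} = \frac{2}{5} + \frac{\left(\left(\left(O - 3\right) + O\right) + 2\right) + K}{5} = \frac{2}{5} + \frac{\left(\left(\left(-3 + O\right) + O\right) + 2\right) + K}{5} = \frac{2}{5} + \frac{\left(\left(-3 + 2 O\right) + 2\right) + K}{5} = \frac{2}{5} + \frac{\left(-1 + 2 O\right) + K}{5} = \frac{2}{5} + \frac{-1 + K + 2 O}{5} = \frac{2}{5} + \left(- \frac{1}{5} + \frac{K}{5} + \frac{2 O}{5}\right) = \frac{1}{5} + \frac{K}{5} + \frac{2 O}{5}$)
$\frac{253268 - 470179}{\left(G{\left(-14,17 \right)} - 12\right)^{2} + \frac{1}{M{\left(-602,669 \right)} + \frac{1}{-68840}}} = \frac{253268 - 470179}{\left(\left(\frac{1}{5} + \frac{1}{5} \left(-14\right) + \frac{2}{5} \cdot 17\right) - 12\right)^{2} + \frac{1}{526 + \frac{1}{-68840}}} = - \frac{216911}{\left(\left(\frac{1}{5} - \frac{14}{5} + \frac{34}{5}\right) - 12\right)^{2} + \frac{1}{526 - \frac{1}{68840}}} = - \frac{216911}{\left(\frac{21}{5} - 12\right)^{2} + \frac{1}{\frac{36209839}{68840}}} = - \frac{216911}{\left(- \frac{39}{5}\right)^{2} + \frac{68840}{36209839}} = - \frac{216911}{\frac{1521}{25} + \frac{68840}{36209839}} = - \frac{216911}{\frac{55076886119}{905245975}} = \left(-216911\right) \frac{905245975}{55076886119} = - \frac{196357809683225}{55076886119}$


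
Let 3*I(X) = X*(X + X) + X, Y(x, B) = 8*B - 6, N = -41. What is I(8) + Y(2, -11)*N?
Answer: 11698/3 ≈ 3899.3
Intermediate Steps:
Y(x, B) = -6 + 8*B
I(X) = X/3 + 2*X²/3 (I(X) = (X*(X + X) + X)/3 = (X*(2*X) + X)/3 = (2*X² + X)/3 = (X + 2*X²)/3 = X/3 + 2*X²/3)
I(8) + Y(2, -11)*N = (⅓)*8*(1 + 2*8) + (-6 + 8*(-11))*(-41) = (⅓)*8*(1 + 16) + (-6 - 88)*(-41) = (⅓)*8*17 - 94*(-41) = 136/3 + 3854 = 11698/3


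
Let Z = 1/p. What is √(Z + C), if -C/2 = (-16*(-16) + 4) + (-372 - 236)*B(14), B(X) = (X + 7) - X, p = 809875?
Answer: √209677317827395/161975 ≈ 89.398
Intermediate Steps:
B(X) = 7 (B(X) = (7 + X) - X = 7)
Z = 1/809875 ≈ 1.2348e-6
C = 7992 (C = -2*((-16*(-16) + 4) + (-372 - 236)*7) = -2*((256 + 4) - 608*7) = -2*(260 - 4256) = -2*(-3996) = 7992)
√(Z + C) = √(1/809875 + 7992) = √(6472521001/809875) = √209677317827395/161975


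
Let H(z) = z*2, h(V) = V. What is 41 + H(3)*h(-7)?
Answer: -1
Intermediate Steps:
H(z) = 2*z
41 + H(3)*h(-7) = 41 + (2*3)*(-7) = 41 + 6*(-7) = 41 - 42 = -1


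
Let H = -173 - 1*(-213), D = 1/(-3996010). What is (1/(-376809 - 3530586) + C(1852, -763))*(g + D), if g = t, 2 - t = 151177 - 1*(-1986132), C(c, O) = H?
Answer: -444958517731095952243/5204663164650 ≈ -8.5492e+7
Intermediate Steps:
D = -1/3996010 ≈ -2.5025e-7
H = 40 (H = -173 + 213 = 40)
C(c, O) = 40
t = -2137307 (t = 2 - (151177 - 1*(-1986132)) = 2 - (151177 + 1986132) = 2 - 1*2137309 = 2 - 2137309 = -2137307)
g = -2137307
(1/(-376809 - 3530586) + C(1852, -763))*(g + D) = (1/(-376809 - 3530586) + 40)*(-2137307 - 1/3996010) = (1/(-3907395) + 40)*(-8540700145071/3996010) = (-1/3907395 + 40)*(-8540700145071/3996010) = (156295799/3907395)*(-8540700145071/3996010) = -444958517731095952243/5204663164650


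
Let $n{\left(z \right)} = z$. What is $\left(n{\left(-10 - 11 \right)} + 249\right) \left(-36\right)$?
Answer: $-8208$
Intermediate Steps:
$\left(n{\left(-10 - 11 \right)} + 249\right) \left(-36\right) = \left(\left(-10 - 11\right) + 249\right) \left(-36\right) = \left(-21 + 249\right) \left(-36\right) = 228 \left(-36\right) = -8208$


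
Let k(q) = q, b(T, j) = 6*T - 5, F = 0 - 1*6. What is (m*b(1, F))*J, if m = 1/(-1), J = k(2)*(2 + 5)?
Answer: -14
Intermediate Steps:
F = -6 (F = 0 - 6 = -6)
b(T, j) = -5 + 6*T
J = 14 (J = 2*(2 + 5) = 2*7 = 14)
m = -1 (m = 1*(-1) = -1)
(m*b(1, F))*J = -(-5 + 6*1)*14 = -(-5 + 6)*14 = -1*1*14 = -1*14 = -14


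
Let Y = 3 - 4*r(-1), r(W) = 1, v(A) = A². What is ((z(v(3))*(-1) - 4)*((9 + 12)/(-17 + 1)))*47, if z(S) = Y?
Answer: 2961/16 ≈ 185.06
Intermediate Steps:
Y = -1 (Y = 3 - 4*1 = 3 - 4 = -1)
z(S) = -1
((z(v(3))*(-1) - 4)*((9 + 12)/(-17 + 1)))*47 = ((-1*(-1) - 4)*((9 + 12)/(-17 + 1)))*47 = ((1 - 4)*(21/(-16)))*47 = -63*(-1)/16*47 = -3*(-21/16)*47 = (63/16)*47 = 2961/16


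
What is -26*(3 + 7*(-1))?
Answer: 104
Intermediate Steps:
-26*(3 + 7*(-1)) = -26*(3 - 7) = -26*(-4) = 104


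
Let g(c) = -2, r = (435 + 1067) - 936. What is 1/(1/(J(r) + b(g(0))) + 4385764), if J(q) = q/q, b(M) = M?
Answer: 1/4385763 ≈ 2.2801e-7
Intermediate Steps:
r = 566 (r = 1502 - 936 = 566)
J(q) = 1
1/(1/(J(r) + b(g(0))) + 4385764) = 1/(1/(1 - 2) + 4385764) = 1/(1/(-1) + 4385764) = 1/(-1 + 4385764) = 1/4385763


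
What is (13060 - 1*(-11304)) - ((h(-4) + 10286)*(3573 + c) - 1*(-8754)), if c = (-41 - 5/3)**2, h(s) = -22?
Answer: -498084334/9 ≈ -5.5343e+7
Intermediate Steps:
c = 16384/9 (c = (-41 - 5*1/3)**2 = (-41 - 5/3)**2 = (-128/3)**2 = 16384/9 ≈ 1820.4)
(13060 - 1*(-11304)) - ((h(-4) + 10286)*(3573 + c) - 1*(-8754)) = (13060 - 1*(-11304)) - ((-22 + 10286)*(3573 + 16384/9) - 1*(-8754)) = (13060 + 11304) - (10264*(48541/9) + 8754) = 24364 - (498224824/9 + 8754) = 24364 - 1*498303610/9 = 24364 - 498303610/9 = -498084334/9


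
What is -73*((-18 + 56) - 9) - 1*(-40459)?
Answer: 38342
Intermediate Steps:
-73*((-18 + 56) - 9) - 1*(-40459) = -73*(38 - 9) + 40459 = -73*29 + 40459 = -2117 + 40459 = 38342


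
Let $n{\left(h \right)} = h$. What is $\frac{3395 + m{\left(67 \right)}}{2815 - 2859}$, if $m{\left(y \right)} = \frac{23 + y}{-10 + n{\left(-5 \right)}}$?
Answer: $- \frac{3389}{44} \approx -77.023$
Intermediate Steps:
$m{\left(y \right)} = - \frac{23}{15} - \frac{y}{15}$ ($m{\left(y \right)} = \frac{23 + y}{-10 - 5} = \frac{23 + y}{-15} = \left(23 + y\right) \left(- \frac{1}{15}\right) = - \frac{23}{15} - \frac{y}{15}$)
$\frac{3395 + m{\left(67 \right)}}{2815 - 2859} = \frac{3395 - 6}{2815 - 2859} = \frac{3395 - 6}{-44} = 3389 \left(- \frac{1}{44}\right) = - \frac{3389}{44}$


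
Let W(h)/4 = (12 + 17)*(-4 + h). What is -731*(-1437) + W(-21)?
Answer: 1047547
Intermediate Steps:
W(h) = -464 + 116*h (W(h) = 4*((12 + 17)*(-4 + h)) = 4*(29*(-4 + h)) = 4*(-116 + 29*h) = -464 + 116*h)
-731*(-1437) + W(-21) = -731*(-1437) + (-464 + 116*(-21)) = 1050447 + (-464 - 2436) = 1050447 - 2900 = 1047547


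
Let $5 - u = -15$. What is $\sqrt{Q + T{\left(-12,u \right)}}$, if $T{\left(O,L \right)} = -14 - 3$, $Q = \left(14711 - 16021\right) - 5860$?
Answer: $i \sqrt{7187} \approx 84.776 i$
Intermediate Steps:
$u = 20$ ($u = 5 - -15 = 5 + 15 = 20$)
$Q = -7170$ ($Q = -1310 - 5860 = -7170$)
$T{\left(O,L \right)} = -17$
$\sqrt{Q + T{\left(-12,u \right)}} = \sqrt{-7170 - 17} = \sqrt{-7187} = i \sqrt{7187}$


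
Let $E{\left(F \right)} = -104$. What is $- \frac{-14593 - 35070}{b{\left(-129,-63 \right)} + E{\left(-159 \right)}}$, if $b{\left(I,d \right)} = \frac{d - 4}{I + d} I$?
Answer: $- \frac{3178432}{9537} \approx -333.27$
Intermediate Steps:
$b{\left(I,d \right)} = \frac{I \left(-4 + d\right)}{I + d}$ ($b{\left(I,d \right)} = \frac{-4 + d}{I + d} I = \frac{I \left(-4 + d\right)}{I + d}$)
$- \frac{-14593 - 35070}{b{\left(-129,-63 \right)} + E{\left(-159 \right)}} = - \frac{-14593 - 35070}{- \frac{129 \left(-4 - 63\right)}{-129 - 63} - 104} = - \frac{-49663}{\left(-129\right) \frac{1}{-192} \left(-67\right) - 104} = - \frac{-49663}{\left(-129\right) \left(- \frac{1}{192}\right) \left(-67\right) - 104} = - \frac{-49663}{- \frac{2881}{64} - 104} = - \frac{-49663}{- \frac{9537}{64}} = - \frac{\left(-49663\right) \left(-64\right)}{9537} = \left(-1\right) \frac{3178432}{9537} = - \frac{3178432}{9537}$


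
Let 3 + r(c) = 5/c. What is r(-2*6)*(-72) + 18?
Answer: 264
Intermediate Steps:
r(c) = -3 + 5/c
r(-2*6)*(-72) + 18 = (-3 + 5/((-2*6)))*(-72) + 18 = (-3 + 5/(-12))*(-72) + 18 = (-3 + 5*(-1/12))*(-72) + 18 = (-3 - 5/12)*(-72) + 18 = -41/12*(-72) + 18 = 246 + 18 = 264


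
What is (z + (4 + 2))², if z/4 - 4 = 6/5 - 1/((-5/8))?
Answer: 27556/25 ≈ 1102.2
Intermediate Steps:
z = 136/5 (z = 16 + 4*(6/5 - 1/((-5/8))) = 16 + 4*(6*(⅕) - 1/((-5*⅛))) = 16 + 4*(6/5 - 1/(-5/8)) = 16 + 4*(6/5 - 1*(-8/5)) = 16 + 4*(6/5 + 8/5) = 16 + 4*(14/5) = 16 + 56/5 = 136/5 ≈ 27.200)
(z + (4 + 2))² = (136/5 + (4 + 2))² = (136/5 + 6)² = (166/5)² = 27556/25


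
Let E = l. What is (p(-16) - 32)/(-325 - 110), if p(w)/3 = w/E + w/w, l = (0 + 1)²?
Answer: 77/435 ≈ 0.17701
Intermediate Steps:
l = 1 (l = 1² = 1)
E = 1
p(w) = 3 + 3*w (p(w) = 3*(w/1 + w/w) = 3*(w*1 + 1) = 3*(w + 1) = 3*(1 + w) = 3 + 3*w)
(p(-16) - 32)/(-325 - 110) = ((3 + 3*(-16)) - 32)/(-325 - 110) = ((3 - 48) - 32)/(-435) = (-45 - 32)*(-1/435) = -77*(-1/435) = 77/435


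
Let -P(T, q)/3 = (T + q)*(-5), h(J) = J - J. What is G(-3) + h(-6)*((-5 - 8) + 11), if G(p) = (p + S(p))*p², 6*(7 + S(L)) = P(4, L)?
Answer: -135/2 ≈ -67.500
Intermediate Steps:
h(J) = 0
P(T, q) = 15*T + 15*q (P(T, q) = -3*(T + q)*(-5) = -3*(-5*T - 5*q) = 15*T + 15*q)
S(L) = 3 + 5*L/2 (S(L) = -7 + (15*4 + 15*L)/6 = -7 + (60 + 15*L)/6 = -7 + (10 + 5*L/2) = 3 + 5*L/2)
G(p) = p²*(3 + 7*p/2) (G(p) = (p + (3 + 5*p/2))*p² = (3 + 7*p/2)*p² = p²*(3 + 7*p/2))
G(-3) + h(-6)*((-5 - 8) + 11) = (½)*(-3)²*(6 + 7*(-3)) + 0*((-5 - 8) + 11) = (½)*9*(6 - 21) + 0*(-13 + 11) = (½)*9*(-15) + 0*(-2) = -135/2 + 0 = -135/2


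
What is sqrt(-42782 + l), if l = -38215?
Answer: 7*I*sqrt(1653) ≈ 284.6*I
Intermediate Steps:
sqrt(-42782 + l) = sqrt(-42782 - 38215) = sqrt(-80997) = 7*I*sqrt(1653)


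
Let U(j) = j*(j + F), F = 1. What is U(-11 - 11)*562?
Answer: 259644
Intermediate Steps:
U(j) = j*(1 + j) (U(j) = j*(j + 1) = j*(1 + j))
U(-11 - 11)*562 = ((-11 - 11)*(1 + (-11 - 11)))*562 = -22*(1 - 22)*562 = -22*(-21)*562 = 462*562 = 259644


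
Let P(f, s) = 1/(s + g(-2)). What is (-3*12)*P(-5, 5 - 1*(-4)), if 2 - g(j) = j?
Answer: -36/13 ≈ -2.7692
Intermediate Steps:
g(j) = 2 - j
P(f, s) = 1/(4 + s) (P(f, s) = 1/(s + (2 - 1*(-2))) = 1/(s + (2 + 2)) = 1/(s + 4) = 1/(4 + s))
(-3*12)*P(-5, 5 - 1*(-4)) = (-3*12)/(4 + (5 - 1*(-4))) = -36/(4 + (5 + 4)) = -36/(4 + 9) = -36/13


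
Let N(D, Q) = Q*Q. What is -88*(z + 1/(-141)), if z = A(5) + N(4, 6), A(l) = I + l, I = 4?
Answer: -558272/141 ≈ -3959.4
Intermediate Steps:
A(l) = 4 + l
N(D, Q) = Q**2
z = 45 (z = (4 + 5) + 6**2 = 9 + 36 = 45)
-88*(z + 1/(-141)) = -88*(45 + 1/(-141)) = -88*(45 - 1/141) = -88*6344/141 = -558272/141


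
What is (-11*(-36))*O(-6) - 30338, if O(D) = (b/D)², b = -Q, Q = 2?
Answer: -30294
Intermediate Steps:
b = -2 (b = -1*2 = -2)
O(D) = 4/D² (O(D) = (-2/D)² = 4/D²)
(-11*(-36))*O(-6) - 30338 = (-11*(-36))*(4/(-6)²) - 30338 = 396*(4*(1/36)) - 30338 = 396*(⅑) - 30338 = 44 - 30338 = -30294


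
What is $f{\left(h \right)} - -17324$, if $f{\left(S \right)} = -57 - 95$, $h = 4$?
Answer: $17172$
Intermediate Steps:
$f{\left(S \right)} = -152$ ($f{\left(S \right)} = -57 - 95 = -152$)
$f{\left(h \right)} - -17324 = -152 - -17324 = -152 + 17324 = 17172$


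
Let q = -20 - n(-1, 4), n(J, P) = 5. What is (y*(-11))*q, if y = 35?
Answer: 9625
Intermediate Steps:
q = -25 (q = -20 - 1*5 = -20 - 5 = -25)
(y*(-11))*q = (35*(-11))*(-25) = -385*(-25) = 9625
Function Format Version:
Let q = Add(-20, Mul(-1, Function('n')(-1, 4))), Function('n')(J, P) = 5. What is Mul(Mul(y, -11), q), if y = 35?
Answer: 9625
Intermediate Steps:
q = -25 (q = Add(-20, Mul(-1, 5)) = Add(-20, -5) = -25)
Mul(Mul(y, -11), q) = Mul(Mul(35, -11), -25) = Mul(-385, -25) = 9625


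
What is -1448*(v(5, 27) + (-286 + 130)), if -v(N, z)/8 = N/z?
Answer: 6156896/27 ≈ 2.2803e+5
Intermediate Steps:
v(N, z) = -8*N/z
-1448*(v(5, 27) + (-286 + 130)) = -1448*(-8*5/27 + (-286 + 130)) = -1448*(-8*5*1/27 - 156) = -1448*(-40/27 - 156) = -1448*(-4252/27) = 6156896/27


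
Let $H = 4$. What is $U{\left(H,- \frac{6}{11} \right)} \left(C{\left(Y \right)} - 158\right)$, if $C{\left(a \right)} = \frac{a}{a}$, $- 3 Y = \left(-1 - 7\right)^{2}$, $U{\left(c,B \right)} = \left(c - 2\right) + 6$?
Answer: $-1256$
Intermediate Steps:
$U{\left(c,B \right)} = 4 + c$ ($U{\left(c,B \right)} = \left(-2 + c\right) + 6 = 4 + c$)
$Y = - \frac{64}{3}$ ($Y = - \frac{\left(-1 - 7\right)^{2}}{3} = - \frac{\left(-8\right)^{2}}{3} = \left(- \frac{1}{3}\right) 64 = - \frac{64}{3} \approx -21.333$)
$C{\left(a \right)} = 1$
$U{\left(H,- \frac{6}{11} \right)} \left(C{\left(Y \right)} - 158\right) = \left(4 + 4\right) \left(1 - 158\right) = 8 \left(-157\right) = -1256$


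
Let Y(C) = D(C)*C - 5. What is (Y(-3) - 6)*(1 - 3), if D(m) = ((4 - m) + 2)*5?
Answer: 292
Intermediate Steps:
D(m) = 30 - 5*m (D(m) = (6 - m)*5 = 30 - 5*m)
Y(C) = -5 + C*(30 - 5*C) (Y(C) = (30 - 5*C)*C - 5 = C*(30 - 5*C) - 5 = -5 + C*(30 - 5*C))
(Y(-3) - 6)*(1 - 3) = ((-5 - 5*(-3)*(-6 - 3)) - 6)*(1 - 3) = ((-5 - 5*(-3)*(-9)) - 6)*(-2) = ((-5 - 135) - 6)*(-2) = (-140 - 6)*(-2) = -146*(-2) = 292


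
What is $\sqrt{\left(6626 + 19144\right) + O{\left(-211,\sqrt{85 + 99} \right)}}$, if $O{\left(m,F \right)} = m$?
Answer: $\sqrt{25559} \approx 159.87$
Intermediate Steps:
$\sqrt{\left(6626 + 19144\right) + O{\left(-211,\sqrt{85 + 99} \right)}} = \sqrt{\left(6626 + 19144\right) - 211} = \sqrt{25770 - 211} = \sqrt{25559}$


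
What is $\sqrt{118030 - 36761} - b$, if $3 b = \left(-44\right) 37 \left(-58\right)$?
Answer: $- \frac{94424}{3} + \sqrt{81269} \approx -31190.0$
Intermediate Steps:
$b = \frac{94424}{3}$ ($b = \frac{\left(-44\right) 37 \left(-58\right)}{3} = \frac{\left(-1628\right) \left(-58\right)}{3} = \frac{1}{3} \cdot 94424 = \frac{94424}{3} \approx 31475.0$)
$\sqrt{118030 - 36761} - b = \sqrt{118030 - 36761} - \frac{94424}{3} = \sqrt{81269} - \frac{94424}{3} = - \frac{94424}{3} + \sqrt{81269}$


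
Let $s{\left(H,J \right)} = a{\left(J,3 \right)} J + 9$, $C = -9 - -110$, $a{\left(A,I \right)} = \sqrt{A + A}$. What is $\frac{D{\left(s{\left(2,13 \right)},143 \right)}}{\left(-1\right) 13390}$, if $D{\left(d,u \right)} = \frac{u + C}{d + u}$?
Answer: $- \frac{9272}{62631725} + \frac{61 \sqrt{26}}{4817825} \approx -8.348 \cdot 10^{-5}$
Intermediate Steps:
$a{\left(A,I \right)} = \sqrt{2} \sqrt{A}$ ($a{\left(A,I \right)} = \sqrt{2 A} = \sqrt{2} \sqrt{A}$)
$C = 101$ ($C = -9 + 110 = 101$)
$s{\left(H,J \right)} = 9 + \sqrt{2} J^{\frac{3}{2}}$ ($s{\left(H,J \right)} = \sqrt{2} \sqrt{J} J + 9 = \sqrt{2} J^{\frac{3}{2}} + 9 = 9 + \sqrt{2} J^{\frac{3}{2}}$)
$D{\left(d,u \right)} = \frac{101 + u}{d + u}$ ($D{\left(d,u \right)} = \frac{u + 101}{d + u} = \frac{101 + u}{d + u}$)
$\frac{D{\left(s{\left(2,13 \right)},143 \right)}}{\left(-1\right) 13390} = \frac{\frac{1}{\left(9 + \sqrt{2} \cdot 13^{\frac{3}{2}}\right) + 143} \left(101 + 143\right)}{\left(-1\right) 13390} = \frac{\frac{1}{\left(9 + \sqrt{2} \cdot 13 \sqrt{13}\right) + 143} \cdot 244}{-13390} = \frac{1}{\left(9 + 13 \sqrt{26}\right) + 143} \cdot 244 \left(- \frac{1}{13390}\right) = \frac{1}{152 + 13 \sqrt{26}} \cdot 244 \left(- \frac{1}{13390}\right) = \frac{244}{152 + 13 \sqrt{26}} \left(- \frac{1}{13390}\right) = - \frac{122}{6695 \left(152 + 13 \sqrt{26}\right)}$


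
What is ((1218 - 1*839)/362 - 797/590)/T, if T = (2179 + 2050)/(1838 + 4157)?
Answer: -19454974/45161491 ≈ -0.43079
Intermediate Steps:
T = 4229/5995 ≈ 0.70542
((1218 - 1*839)/362 - 797/590)/T = ((1218 - 1*839)/362 - 797/590)/(4229/5995) = ((1218 - 839)*(1/362) - 797*1/590)*(5995/4229) = (379*(1/362) - 797/590)*(5995/4229) = (379/362 - 797/590)*(5995/4229) = -16226/53395*5995/4229 = -19454974/45161491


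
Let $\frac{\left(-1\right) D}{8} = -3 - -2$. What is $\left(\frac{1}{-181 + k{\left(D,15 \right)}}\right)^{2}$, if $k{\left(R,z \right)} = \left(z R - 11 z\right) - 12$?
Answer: $\frac{1}{56644} \approx 1.7654 \cdot 10^{-5}$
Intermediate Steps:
$D = 8$ ($D = - 8 \left(-3 - -2\right) = - 8 \left(-3 + 2\right) = \left(-8\right) \left(-1\right) = 8$)
$k{\left(R,z \right)} = -12 - 11 z + R z$ ($k{\left(R,z \right)} = \left(R z - 11 z\right) - 12 = \left(- 11 z + R z\right) - 12 = -12 - 11 z + R z$)
$\left(\frac{1}{-181 + k{\left(D,15 \right)}}\right)^{2} = \left(\frac{1}{-181 - 57}\right)^{2} = \left(\frac{1}{-238}\right)^{2} = \left(- \frac{1}{238}\right)^{2} = \frac{1}{56644}$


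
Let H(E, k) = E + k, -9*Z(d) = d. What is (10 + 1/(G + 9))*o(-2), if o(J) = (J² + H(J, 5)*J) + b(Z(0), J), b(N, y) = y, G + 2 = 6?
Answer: -524/13 ≈ -40.308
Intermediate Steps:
G = 4 (G = -2 + 6 = 4)
Z(d) = -d/9
o(J) = J + J² + J*(5 + J) (o(J) = (J² + (J + 5)*J) + J = (J² + (5 + J)*J) + J = (J² + J*(5 + J)) + J = J + J² + J*(5 + J))
(10 + 1/(G + 9))*o(-2) = (10 + 1/(4 + 9))*(2*(-2)*(3 - 2)) = (10 + 1/13)*(2*(-2)*1) = (10 + 1/13)*(-4) = (131/13)*(-4) = -524/13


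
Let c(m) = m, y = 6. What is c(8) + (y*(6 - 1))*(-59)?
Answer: -1762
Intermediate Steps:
c(8) + (y*(6 - 1))*(-59) = 8 + (6*(6 - 1))*(-59) = 8 + (6*5)*(-59) = 8 + 30*(-59) = 8 - 1770 = -1762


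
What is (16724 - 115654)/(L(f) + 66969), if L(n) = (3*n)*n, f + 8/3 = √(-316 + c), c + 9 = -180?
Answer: -148395*I/(24*√505 + 98213*I) ≈ -1.5109 - 0.0082971*I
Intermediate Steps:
c = -189 (c = -9 - 180 = -189)
f = -8/3 + I*√505 (f = -8/3 + √(-316 - 189) = -8/3 + √(-505) = -8/3 + I*√505 ≈ -2.6667 + 22.472*I)
L(n) = 3*n²
(16724 - 115654)/(L(f) + 66969) = (16724 - 115654)/(3*(-8/3 + I*√505)² + 66969) = -98930/(66969 + 3*(-8/3 + I*√505)²)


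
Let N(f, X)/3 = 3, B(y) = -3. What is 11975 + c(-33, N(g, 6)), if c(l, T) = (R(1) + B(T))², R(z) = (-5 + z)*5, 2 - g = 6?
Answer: 12504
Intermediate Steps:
g = -4 (g = 2 - 1*6 = 2 - 6 = -4)
R(z) = -25 + 5*z
N(f, X) = 9 (N(f, X) = 3*3 = 9)
c(l, T) = 529 (c(l, T) = ((-25 + 5*1) - 3)² = ((-25 + 5) - 3)² = (-20 - 3)² = (-23)² = 529)
11975 + c(-33, N(g, 6)) = 11975 + 529 = 12504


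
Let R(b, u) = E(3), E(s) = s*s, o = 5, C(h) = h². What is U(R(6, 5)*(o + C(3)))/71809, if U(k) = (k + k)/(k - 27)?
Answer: 28/789899 ≈ 3.5448e-5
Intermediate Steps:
E(s) = s²
R(b, u) = 9 (R(b, u) = 3² = 9)
U(k) = 2*k/(-27 + k) (U(k) = (2*k)/(-27 + k) = 2*k/(-27 + k))
U(R(6, 5)*(o + C(3)))/71809 = (2*(9*(5 + 3²))/(-27 + 9*(5 + 3²)))/71809 = (2*(9*(5 + 9))/(-27 + 9*(5 + 9)))*(1/71809) = (2*(9*14)/(-27 + 9*14))*(1/71809) = (2*126/(-27 + 126))*(1/71809) = (2*126/99)*(1/71809) = (2*126*(1/99))*(1/71809) = (28/11)*(1/71809) = 28/789899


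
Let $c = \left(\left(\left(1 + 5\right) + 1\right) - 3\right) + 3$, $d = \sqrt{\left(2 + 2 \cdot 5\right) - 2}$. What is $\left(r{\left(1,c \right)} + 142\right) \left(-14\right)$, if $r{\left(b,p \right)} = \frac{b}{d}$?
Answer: $-1988 - \frac{7 \sqrt{10}}{5} \approx -1992.4$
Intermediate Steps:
$d = \sqrt{10}$ ($d = \sqrt{\left(2 + 10\right) - 2} = \sqrt{12 - 2} = \sqrt{10} \approx 3.1623$)
$c = 7$ ($c = \left(\left(6 + 1\right) - 3\right) + 3 = \left(7 - 3\right) + 3 = 4 + 3 = 7$)
$r{\left(b,p \right)} = \frac{b \sqrt{10}}{10}$ ($r{\left(b,p \right)} = \frac{b}{\sqrt{10}} = b \frac{\sqrt{10}}{10} = \frac{b \sqrt{10}}{10}$)
$\left(r{\left(1,c \right)} + 142\right) \left(-14\right) = \left(\frac{1}{10} \cdot 1 \sqrt{10} + 142\right) \left(-14\right) = \left(\frac{\sqrt{10}}{10} + 142\right) \left(-14\right) = \left(142 + \frac{\sqrt{10}}{10}\right) \left(-14\right) = -1988 - \frac{7 \sqrt{10}}{5}$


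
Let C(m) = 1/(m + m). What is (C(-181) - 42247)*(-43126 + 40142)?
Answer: 22817775180/181 ≈ 1.2607e+8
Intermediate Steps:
C(m) = 1/(2*m)
(C(-181) - 42247)*(-43126 + 40142) = ((½)/(-181) - 42247)*(-43126 + 40142) = ((½)*(-1/181) - 42247)*(-2984) = (-1/362 - 42247)*(-2984) = -15293415/362*(-2984) = 22817775180/181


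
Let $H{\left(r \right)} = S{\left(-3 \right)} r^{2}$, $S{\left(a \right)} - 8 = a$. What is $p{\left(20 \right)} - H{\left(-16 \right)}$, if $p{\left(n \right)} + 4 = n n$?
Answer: $-884$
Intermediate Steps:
$S{\left(a \right)} = 8 + a$
$p{\left(n \right)} = -4 + n^{2}$ ($p{\left(n \right)} = -4 + n n = -4 + n^{2}$)
$H{\left(r \right)} = 5 r^{2}$ ($H{\left(r \right)} = \left(8 - 3\right) r^{2} = 5 r^{2}$)
$p{\left(20 \right)} - H{\left(-16 \right)} = \left(-4 + 20^{2}\right) - 5 \left(-16\right)^{2} = \left(-4 + 400\right) - 5 \cdot 256 = 396 - 1280 = -884$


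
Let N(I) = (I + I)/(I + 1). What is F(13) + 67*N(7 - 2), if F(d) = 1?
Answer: 338/3 ≈ 112.67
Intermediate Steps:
N(I) = 2*I/(1 + I) (N(I) = (2*I)/(1 + I) = 2*I/(1 + I))
F(13) + 67*N(7 - 2) = 1 + 67*(2*(7 - 2)/(1 + (7 - 2))) = 1 + 67*(2*5/(1 + 5)) = 1 + 67*(2*5/6) = 1 + 67*(2*5*(1/6)) = 1 + 67*(5/3) = 1 + 335/3 = 338/3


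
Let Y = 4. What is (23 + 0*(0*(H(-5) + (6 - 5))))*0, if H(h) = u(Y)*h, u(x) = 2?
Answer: 0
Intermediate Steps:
H(h) = 2*h
(23 + 0*(0*(H(-5) + (6 - 5))))*0 = (23 + 0*(0*(2*(-5) + (6 - 5))))*0 = (23 + 0*(0*(-10 + 1)))*0 = (23 + 0*(0*(-9)))*0 = (23 + 0*0)*0 = (23 + 0)*0 = 23*0 = 0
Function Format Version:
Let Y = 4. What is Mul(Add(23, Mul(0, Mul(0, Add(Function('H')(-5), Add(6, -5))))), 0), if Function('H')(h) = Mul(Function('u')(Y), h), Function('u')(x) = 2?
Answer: 0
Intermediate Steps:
Function('H')(h) = Mul(2, h)
Mul(Add(23, Mul(0, Mul(0, Add(Function('H')(-5), Add(6, -5))))), 0) = Mul(Add(23, Mul(0, Mul(0, Add(Mul(2, -5), Add(6, -5))))), 0) = Mul(Add(23, Mul(0, Mul(0, Add(-10, 1)))), 0) = Mul(Add(23, Mul(0, Mul(0, -9))), 0) = Mul(Add(23, Mul(0, 0)), 0) = Mul(Add(23, 0), 0) = Mul(23, 0) = 0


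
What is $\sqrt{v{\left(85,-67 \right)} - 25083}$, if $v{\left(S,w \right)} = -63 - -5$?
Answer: $i \sqrt{25141} \approx 158.56 i$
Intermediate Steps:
$v{\left(S,w \right)} = -58$ ($v{\left(S,w \right)} = -63 + 5 = -58$)
$\sqrt{v{\left(85,-67 \right)} - 25083} = \sqrt{-58 - 25083} = \sqrt{-25141} = i \sqrt{25141}$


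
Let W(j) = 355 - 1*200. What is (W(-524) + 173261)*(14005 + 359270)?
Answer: 64731857400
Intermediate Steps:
W(j) = 155 (W(j) = 355 - 200 = 155)
(W(-524) + 173261)*(14005 + 359270) = (155 + 173261)*(14005 + 359270) = 173416*373275 = 64731857400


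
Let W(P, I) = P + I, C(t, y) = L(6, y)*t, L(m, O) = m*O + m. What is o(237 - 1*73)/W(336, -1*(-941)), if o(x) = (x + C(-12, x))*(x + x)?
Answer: -3842848/1277 ≈ -3009.3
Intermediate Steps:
L(m, O) = m + O*m (L(m, O) = O*m + m = m + O*m)
C(t, y) = t*(6 + 6*y) (C(t, y) = (6*(1 + y))*t = (6 + 6*y)*t = t*(6 + 6*y))
o(x) = 2*x*(-72 - 71*x) (o(x) = (x + 6*(-12)*(1 + x))*(x + x) = (x + (-72 - 72*x))*(2*x) = (-72 - 71*x)*(2*x) = 2*x*(-72 - 71*x))
W(P, I) = I + P
o(237 - 1*73)/W(336, -1*(-941)) = (2*(237 - 1*73)*(-72 - 71*(237 - 1*73)))/(-1*(-941) + 336) = (2*(237 - 73)*(-72 - 71*(237 - 73)))/(941 + 336) = (2*164*(-72 - 71*164))/1277 = (2*164*(-72 - 11644))*(1/1277) = (2*164*(-11716))*(1/1277) = -3842848*1/1277 = -3842848/1277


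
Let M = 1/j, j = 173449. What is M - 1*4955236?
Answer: -859480728963/173449 ≈ -4.9552e+6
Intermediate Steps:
M = 1/173449 ≈ 5.7654e-6
M - 1*4955236 = 1/173449 - 1*4955236 = 1/173449 - 4955236 = -859480728963/173449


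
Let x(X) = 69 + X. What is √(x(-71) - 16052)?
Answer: I*√16054 ≈ 126.7*I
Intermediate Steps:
√(x(-71) - 16052) = √((69 - 71) - 16052) = √(-2 - 16052) = √(-16054) = I*√16054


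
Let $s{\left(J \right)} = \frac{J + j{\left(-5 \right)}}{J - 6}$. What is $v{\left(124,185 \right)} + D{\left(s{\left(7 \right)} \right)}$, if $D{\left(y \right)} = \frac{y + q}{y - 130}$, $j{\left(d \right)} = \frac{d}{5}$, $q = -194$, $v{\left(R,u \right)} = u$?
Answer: $\frac{5782}{31} \approx 186.52$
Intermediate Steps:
$j{\left(d \right)} = \frac{d}{5}$ ($j{\left(d \right)} = d \frac{1}{5} = \frac{d}{5}$)
$s{\left(J \right)} = \frac{-1 + J}{-6 + J}$ ($s{\left(J \right)} = \frac{J + \frac{1}{5} \left(-5\right)}{J - 6} = \frac{J - 1}{-6 + J} = \frac{-1 + J}{-6 + J}$)
$D{\left(y \right)} = \frac{-194 + y}{-130 + y}$ ($D{\left(y \right)} = \frac{y - 194}{y - 130} = \frac{-194 + y}{-130 + y}$)
$v{\left(124,185 \right)} + D{\left(s{\left(7 \right)} \right)} = 185 + \frac{-194 + \frac{-1 + 7}{-6 + 7}}{-130 + \frac{-1 + 7}{-6 + 7}} = 185 + \frac{-194 + 1^{-1} \cdot 6}{-130 + 1^{-1} \cdot 6} = 185 + \frac{-194 + 1 \cdot 6}{-130 + 1 \cdot 6} = 185 + \frac{-194 + 6}{-130 + 6} = 185 + \frac{1}{-124} \left(-188\right) = 185 - - \frac{47}{31} = 185 + \frac{47}{31} = \frac{5782}{31}$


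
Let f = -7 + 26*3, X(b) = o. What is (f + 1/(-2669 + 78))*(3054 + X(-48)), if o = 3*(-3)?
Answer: 560158200/2591 ≈ 2.1619e+5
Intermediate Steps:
o = -9
X(b) = -9
f = 71 (f = -7 + 78 = 71)
(f + 1/(-2669 + 78))*(3054 + X(-48)) = (71 + 1/(-2669 + 78))*(3054 - 9) = (71 + 1/(-2591))*3045 = (71 - 1/2591)*3045 = (183960/2591)*3045 = 560158200/2591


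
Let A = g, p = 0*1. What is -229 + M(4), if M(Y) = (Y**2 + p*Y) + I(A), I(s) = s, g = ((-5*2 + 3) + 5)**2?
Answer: -209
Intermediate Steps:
g = 4 (g = ((-10 + 3) + 5)**2 = (-7 + 5)**2 = (-2)**2 = 4)
p = 0
A = 4
M(Y) = 4 + Y**2 (M(Y) = (Y**2 + 0*Y) + 4 = (Y**2 + 0) + 4 = Y**2 + 4 = 4 + Y**2)
-229 + M(4) = -229 + (4 + 4**2) = -229 + (4 + 16) = -229 + 20 = -209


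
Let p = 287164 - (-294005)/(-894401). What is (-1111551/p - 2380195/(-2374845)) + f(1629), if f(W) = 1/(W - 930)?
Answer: -3880680538327428797/1353516843686959083 ≈ -2.8671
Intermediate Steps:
p = 256839474759/894401 (p = 287164 - (-294005)*(-1)/894401 = 287164 - 1*294005/894401 = 287164 - 294005/894401 = 256839474759/894401 ≈ 2.8716e+5)
f(W) = 1/(-930 + W)
(-1111551/p - 2380195/(-2374845)) + f(1629) = (-1111551/256839474759/894401 - 2380195/(-2374845)) + 1/(-930 + 1629) = (-1111551*894401/256839474759 - 2380195*(-1/2374845)) + 1/699 = (-47341539331/12230451179 + 476039/474969) + 1/699 = -16663591845705758/5809085166038451 + 1/699 = -3880680538327428797/1353516843686959083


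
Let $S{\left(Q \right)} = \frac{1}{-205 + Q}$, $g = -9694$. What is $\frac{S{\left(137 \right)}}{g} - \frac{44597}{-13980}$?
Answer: $\frac{7349499901}{2303876040} \approx 3.1901$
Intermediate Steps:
$\frac{S{\left(137 \right)}}{g} - \frac{44597}{-13980} = \frac{1}{\left(-205 + 137\right) \left(-9694\right)} - \frac{44597}{-13980} = \frac{1}{-68} \left(- \frac{1}{9694}\right) - - \frac{44597}{13980} = \left(- \frac{1}{68}\right) \left(- \frac{1}{9694}\right) + \frac{44597}{13980} = \frac{1}{659192} + \frac{44597}{13980} = \frac{7349499901}{2303876040}$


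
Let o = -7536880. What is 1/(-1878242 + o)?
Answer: -1/9415122 ≈ -1.0621e-7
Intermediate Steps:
1/(-1878242 + o) = 1/(-1878242 - 7536880) = 1/(-9415122) = -1/9415122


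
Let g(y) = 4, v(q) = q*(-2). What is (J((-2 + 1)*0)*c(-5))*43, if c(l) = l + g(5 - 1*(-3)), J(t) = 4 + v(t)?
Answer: -172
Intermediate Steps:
v(q) = -2*q
J(t) = 4 - 2*t
c(l) = 4 + l (c(l) = l + 4 = 4 + l)
(J((-2 + 1)*0)*c(-5))*43 = ((4 - 2*(-2 + 1)*0)*(4 - 5))*43 = ((4 - (-2)*0)*(-1))*43 = ((4 - 2*0)*(-1))*43 = ((4 + 0)*(-1))*43 = (4*(-1))*43 = -4*43 = -172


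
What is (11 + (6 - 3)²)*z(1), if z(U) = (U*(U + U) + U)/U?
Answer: 60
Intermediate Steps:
z(U) = (U + 2*U²)/U (z(U) = (U*(2*U) + U)/U = (2*U² + U)/U = (U + 2*U²)/U)
(11 + (6 - 3)²)*z(1) = (11 + (6 - 3)²)*(1 + 2*1) = (11 + 3²)*(1 + 2) = (11 + 9)*3 = 20*3 = 60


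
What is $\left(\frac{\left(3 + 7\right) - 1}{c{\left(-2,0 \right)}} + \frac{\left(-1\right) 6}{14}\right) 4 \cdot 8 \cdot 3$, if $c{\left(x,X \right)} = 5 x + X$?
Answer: $- \frac{4464}{35} \approx -127.54$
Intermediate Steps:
$c{\left(x,X \right)} = X + 5 x$
$\left(\frac{\left(3 + 7\right) - 1}{c{\left(-2,0 \right)}} + \frac{\left(-1\right) 6}{14}\right) 4 \cdot 8 \cdot 3 = \left(\frac{\left(3 + 7\right) - 1}{0 + 5 \left(-2\right)} + \frac{\left(-1\right) 6}{14}\right) 4 \cdot 8 \cdot 3 = \left(\frac{10 - 1}{0 - 10} - \frac{3}{7}\right) 32 \cdot 3 = \left(\frac{9}{-10} - \frac{3}{7}\right) 32 \cdot 3 = \left(9 \left(- \frac{1}{10}\right) - \frac{3}{7}\right) 32 \cdot 3 = \left(- \frac{9}{10} - \frac{3}{7}\right) 32 \cdot 3 = \left(- \frac{93}{70}\right) 32 \cdot 3 = \left(- \frac{1488}{35}\right) 3 = - \frac{4464}{35}$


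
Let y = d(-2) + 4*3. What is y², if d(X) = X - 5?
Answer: 25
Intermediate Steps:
d(X) = -5 + X
y = 5 (y = (-5 - 2) + 4*3 = -7 + 12 = 5)
y² = 5² = 25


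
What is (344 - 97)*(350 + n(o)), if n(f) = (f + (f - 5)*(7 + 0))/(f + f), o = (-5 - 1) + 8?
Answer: 341107/4 ≈ 85277.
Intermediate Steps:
o = 2 (o = -6 + 8 = 2)
n(f) = (-35 + 8*f)/(2*f) (n(f) = (f + (-5 + f)*7)/((2*f)) = (f + (-35 + 7*f))*(1/(2*f)) = (-35 + 8*f)*(1/(2*f)) = (-35 + 8*f)/(2*f))
(344 - 97)*(350 + n(o)) = (344 - 97)*(350 + (4 - 35/2/2)) = 247*(350 + (4 - 35/2*½)) = 247*(350 + (4 - 35/4)) = 247*(350 - 19/4) = 247*(1381/4) = 341107/4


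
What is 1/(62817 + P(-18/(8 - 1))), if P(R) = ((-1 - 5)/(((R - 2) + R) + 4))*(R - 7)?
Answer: 11/690786 ≈ 1.5924e-5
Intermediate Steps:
P(R) = -6*(-7 + R)/(2 + 2*R) (P(R) = (-6/(((-2 + R) + R) + 4))*(-7 + R) = (-6/((-2 + 2*R) + 4))*(-7 + R) = (-6/(2 + 2*R))*(-7 + R) = -6*(-7 + R)/(2 + 2*R))
1/(62817 + P(-18/(8 - 1))) = 1/(62817 + 3*(7 - (-18)/((8 - 1)*1))/(1 - 18/(8 - 1))) = 1/(62817 + 3*(7 - (-18)/(7*1))/(1 - 18/(7*1))) = 1/(62817 + 3*(7 - (-18)/7)/(1 - 18/7)) = 1/(62817 + 3*(7 - (-18)/7)/(1 - 18*⅐)) = 1/(62817 + 3*(7 - 1*(-18/7))/(1 - 18/7)) = 1/(62817 + 3*(7 + 18/7)/(-11/7)) = 1/(62817 + 3*(-7/11)*(67/7)) = 1/(62817 - 201/11) = 1/(690786/11) = 11/690786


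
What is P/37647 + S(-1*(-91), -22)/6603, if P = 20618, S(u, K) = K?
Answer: 45104140/82861047 ≈ 0.54433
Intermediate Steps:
P/37647 + S(-1*(-91), -22)/6603 = 20618/37647 - 22/6603 = 45104140/82861047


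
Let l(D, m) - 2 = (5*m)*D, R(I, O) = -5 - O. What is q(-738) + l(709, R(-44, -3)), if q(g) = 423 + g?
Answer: -7403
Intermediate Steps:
l(D, m) = 2 + 5*D*m (l(D, m) = 2 + (5*m)*D = 2 + 5*D*m)
q(-738) + l(709, R(-44, -3)) = (423 - 738) + (2 + 5*709*(-5 - 1*(-3))) = -315 + (2 + 5*709*(-5 + 3)) = -315 + (2 + 5*709*(-2)) = -315 + (2 - 7090) = -315 - 7088 = -7403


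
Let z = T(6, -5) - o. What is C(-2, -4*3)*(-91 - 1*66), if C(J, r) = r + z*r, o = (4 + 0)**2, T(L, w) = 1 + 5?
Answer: -16956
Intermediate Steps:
T(L, w) = 6
o = 16 (o = 4**2 = 16)
z = -10 (z = 6 - 1*16 = 6 - 16 = -10)
C(J, r) = -9*r (C(J, r) = r - 10*r = -9*r)
C(-2, -4*3)*(-91 - 1*66) = (-(-36)*3)*(-91 - 1*66) = (-9*(-12))*(-91 - 66) = 108*(-157) = -16956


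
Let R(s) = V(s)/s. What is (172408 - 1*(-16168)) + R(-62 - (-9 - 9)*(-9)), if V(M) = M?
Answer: 188577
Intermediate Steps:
R(s) = 1 (R(s) = s/s = 1)
(172408 - 1*(-16168)) + R(-62 - (-9 - 9)*(-9)) = (172408 - 1*(-16168)) + 1 = (172408 + 16168) + 1 = 188576 + 1 = 188577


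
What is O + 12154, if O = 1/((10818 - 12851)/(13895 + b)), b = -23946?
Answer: 1301007/107 ≈ 12159.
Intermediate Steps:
O = 529/107 (O = 1/((10818 - 12851)/(13895 - 23946)) = 1/(-2033/(-10051)) = 1/(-2033*(-1/10051)) = 1/(107/529) = 529/107 ≈ 4.9439)
O + 12154 = 529/107 + 12154 = 1301007/107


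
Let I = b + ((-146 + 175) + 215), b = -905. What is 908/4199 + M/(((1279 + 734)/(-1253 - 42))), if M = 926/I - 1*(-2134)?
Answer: -7664041799396/5587160007 ≈ -1371.7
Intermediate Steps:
I = -661 (I = -905 + ((-146 + 175) + 215) = -905 + (29 + 215) = -905 + 244 = -661)
M = 1409648/661 (M = 926/(-661) - 1*(-2134) = 926*(-1/661) + 2134 = -926/661 + 2134 = 1409648/661 ≈ 2132.6)
908/4199 + M/(((1279 + 734)/(-1253 - 42))) = 908/4199 + 1409648/(661*(((1279 + 734)/(-1253 - 42)))) = 908*(1/4199) + 1409648/(661*((2013/(-1295)))) = 908/4199 + 1409648/(661*((2013*(-1/1295)))) = 908/4199 + 1409648/(661*(-2013/1295)) = 908/4199 + (1409648/661)*(-1295/2013) = 908/4199 - 1825494160/1330593 = -7664041799396/5587160007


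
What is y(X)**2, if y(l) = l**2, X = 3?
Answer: 81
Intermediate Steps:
y(X)**2 = (3**2)**2 = 9**2 = 81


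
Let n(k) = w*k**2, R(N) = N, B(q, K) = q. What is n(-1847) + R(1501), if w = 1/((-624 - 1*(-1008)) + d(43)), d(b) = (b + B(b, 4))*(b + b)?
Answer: 15089189/7780 ≈ 1939.5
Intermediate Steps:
d(b) = 4*b**2 (d(b) = (b + b)*(b + b) = (2*b)*(2*b) = 4*b**2)
w = 1/7780 (w = 1/((-624 - 1*(-1008)) + 4*43**2) = 1/((-624 + 1008) + 4*1849) = 1/(384 + 7396) = 1/7780 ≈ 0.00012853)
n(k) = k**2/7780
n(-1847) + R(1501) = (1/7780)*(-1847)**2 + 1501 = (1/7780)*3411409 + 1501 = 3411409/7780 + 1501 = 15089189/7780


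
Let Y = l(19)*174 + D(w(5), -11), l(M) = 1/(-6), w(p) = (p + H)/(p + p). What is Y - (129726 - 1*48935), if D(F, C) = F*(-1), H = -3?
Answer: -404101/5 ≈ -80820.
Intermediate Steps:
w(p) = (-3 + p)/(2*p) (w(p) = (p - 3)/(p + p) = (-3 + p)/((2*p)) = (-3 + p)*(1/(2*p)) = (-3 + p)/(2*p))
l(M) = -⅙
D(F, C) = -F
Y = -146/5 (Y = -⅙*174 - (-3 + 5)/(2*5) = -29 - 2/(2*5) = -29 - 1*⅕ = -29 - ⅕ = -146/5 ≈ -29.200)
Y - (129726 - 1*48935) = -146/5 - (129726 - 1*48935) = -146/5 - (129726 - 48935) = -146/5 - 1*80791 = -146/5 - 80791 = -404101/5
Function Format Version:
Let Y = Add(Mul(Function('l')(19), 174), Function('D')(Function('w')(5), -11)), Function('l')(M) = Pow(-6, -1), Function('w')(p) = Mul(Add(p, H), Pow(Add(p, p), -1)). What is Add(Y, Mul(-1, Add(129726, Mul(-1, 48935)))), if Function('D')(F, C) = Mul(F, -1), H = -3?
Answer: Rational(-404101, 5) ≈ -80820.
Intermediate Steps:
Function('w')(p) = Mul(Rational(1, 2), Pow(p, -1), Add(-3, p)) (Function('w')(p) = Mul(Add(p, -3), Pow(Add(p, p), -1)) = Mul(Add(-3, p), Pow(Mul(2, p), -1)) = Mul(Add(-3, p), Mul(Rational(1, 2), Pow(p, -1))) = Mul(Rational(1, 2), Pow(p, -1), Add(-3, p)))
Function('l')(M) = Rational(-1, 6)
Function('D')(F, C) = Mul(-1, F)
Y = Rational(-146, 5) (Y = Add(Mul(Rational(-1, 6), 174), Mul(-1, Mul(Rational(1, 2), Pow(5, -1), Add(-3, 5)))) = Add(-29, Mul(-1, Mul(Rational(1, 2), Rational(1, 5), 2))) = Add(-29, Mul(-1, Rational(1, 5))) = Add(-29, Rational(-1, 5)) = Rational(-146, 5) ≈ -29.200)
Add(Y, Mul(-1, Add(129726, Mul(-1, 48935)))) = Add(Rational(-146, 5), Mul(-1, Add(129726, Mul(-1, 48935)))) = Add(Rational(-146, 5), Mul(-1, Add(129726, -48935))) = Add(Rational(-146, 5), Mul(-1, 80791)) = Add(Rational(-146, 5), -80791) = Rational(-404101, 5)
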